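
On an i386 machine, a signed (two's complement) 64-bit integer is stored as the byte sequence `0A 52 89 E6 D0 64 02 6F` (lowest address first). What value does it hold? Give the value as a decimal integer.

In little-endian order the low byte comes first in memory.
Reassemble most-significant byte first: 6F 02 64 D0 E6 89 52 0A → 0x6F0264D0E689520A.
0x6F0264D0E689520A = 7999066736547156490.

7999066736547156490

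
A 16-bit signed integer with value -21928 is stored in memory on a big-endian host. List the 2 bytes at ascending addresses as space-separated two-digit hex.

Two's complement of -21928 in 16 bits: 21928 = 0x55A8; invert → 0xAA57; add 1 → 0xAA58.
Split into bytes (most-significant first): AA 58.
In big-endian order the high byte comes first in memory.
So the memory order matches the most-significant-first order: AA 58.

AA 58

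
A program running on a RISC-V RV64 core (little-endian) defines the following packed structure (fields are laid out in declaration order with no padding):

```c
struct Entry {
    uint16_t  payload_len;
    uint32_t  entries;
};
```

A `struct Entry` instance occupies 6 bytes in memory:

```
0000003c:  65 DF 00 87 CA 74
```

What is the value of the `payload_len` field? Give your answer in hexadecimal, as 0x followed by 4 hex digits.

0xDF65

`payload_len` is the first field, at byte offset 0, occupying 2 bytes.
Bytes at offsets 0..1: 65 DF.
Little-endian: lowest address holds the least-significant byte.
Reassemble most-significant byte first: DF 65 → 0xDF65.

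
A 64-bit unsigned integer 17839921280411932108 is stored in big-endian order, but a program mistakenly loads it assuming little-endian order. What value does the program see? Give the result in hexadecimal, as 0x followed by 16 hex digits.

0xCC95E273E22194F7

17839921280411932108 in 64-bit hexadecimal is 0xF79421E273E295CC.
Stored big-endian, the bytes at ascending addresses are F7 94 21 E2 73 E2 95 CC.
Read back as little-endian, the first byte is least significant, giving 0xCC95E273E22194F7.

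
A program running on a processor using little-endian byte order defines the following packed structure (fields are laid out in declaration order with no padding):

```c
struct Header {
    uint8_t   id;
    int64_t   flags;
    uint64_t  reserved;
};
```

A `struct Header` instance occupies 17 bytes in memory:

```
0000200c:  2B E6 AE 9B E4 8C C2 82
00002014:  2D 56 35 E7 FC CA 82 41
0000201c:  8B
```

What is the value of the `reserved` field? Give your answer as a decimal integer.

`reserved` follows `id` (1 B), `flags` (8 B), so it starts at offset 1 + 8 = 9 and occupies 8 bytes.
Bytes at offsets 9..16: 56 35 E7 FC CA 82 41 8B.
Little-endian stores the least-significant byte at the lowest address.
Reassemble most-significant byte first: 8B 41 82 CA FC E7 35 56 → 0x8B4182CAFCE73556.
0x8B4182CAFCE73556 = 10034445253096191318.

10034445253096191318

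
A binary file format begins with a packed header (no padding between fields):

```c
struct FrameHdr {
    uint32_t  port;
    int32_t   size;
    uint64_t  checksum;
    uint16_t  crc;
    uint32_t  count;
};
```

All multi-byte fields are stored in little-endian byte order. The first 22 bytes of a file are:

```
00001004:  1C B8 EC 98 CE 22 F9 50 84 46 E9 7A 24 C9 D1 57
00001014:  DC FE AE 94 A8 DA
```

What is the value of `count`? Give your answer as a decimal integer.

3668481198

`count` follows `port` (4 B), `size` (4 B), `checksum` (8 B), `crc` (2 B), so it starts at offset 4 + 4 + 8 + 2 = 18 and occupies 4 bytes.
Bytes at offsets 18..21: AE 94 A8 DA.
Little-endian stores the least-significant byte at the lowest address.
Reassemble most-significant byte first: DA A8 94 AE → 0xDAA894AE.
0xDAA894AE = 3668481198.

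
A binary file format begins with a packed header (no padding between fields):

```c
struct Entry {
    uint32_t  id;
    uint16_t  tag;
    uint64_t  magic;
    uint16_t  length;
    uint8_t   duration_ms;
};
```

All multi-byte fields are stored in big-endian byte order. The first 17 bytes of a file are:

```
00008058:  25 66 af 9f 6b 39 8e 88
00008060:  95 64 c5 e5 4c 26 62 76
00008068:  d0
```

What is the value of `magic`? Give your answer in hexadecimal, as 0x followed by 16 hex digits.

`magic` follows `id` (4 B), `tag` (2 B), so it starts at offset 4 + 2 = 6 and occupies 8 bytes.
Bytes at offsets 6..13: 8E 88 95 64 C5 E5 4C 26.
Big-endian: lowest address holds the most-significant byte.
The bytes are already most-significant first: 0x8E889564C5E54C26.

0x8E889564C5E54C26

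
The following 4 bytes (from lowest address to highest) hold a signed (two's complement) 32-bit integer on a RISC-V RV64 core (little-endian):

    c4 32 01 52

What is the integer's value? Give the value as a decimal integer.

Little-endian: lowest address holds the least-significant byte.
Reassemble most-significant byte first: 52 01 32 C4 → 0x520132C4.
0x520132C4 = 1375810244.

1375810244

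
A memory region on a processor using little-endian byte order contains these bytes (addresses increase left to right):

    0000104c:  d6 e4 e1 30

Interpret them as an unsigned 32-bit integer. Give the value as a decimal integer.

820110550

In little-endian order the low byte comes first in memory.
Reassemble most-significant byte first: 30 E1 E4 D6 → 0x30E1E4D6.
0x30E1E4D6 = 820110550.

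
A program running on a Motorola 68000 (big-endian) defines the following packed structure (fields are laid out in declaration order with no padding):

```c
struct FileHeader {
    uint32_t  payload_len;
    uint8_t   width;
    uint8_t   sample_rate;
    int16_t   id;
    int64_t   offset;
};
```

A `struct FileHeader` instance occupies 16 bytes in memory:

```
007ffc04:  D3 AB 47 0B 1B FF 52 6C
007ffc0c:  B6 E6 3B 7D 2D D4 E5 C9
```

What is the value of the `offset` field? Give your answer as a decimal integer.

-5267457305337338423

`offset` follows `payload_len` (4 B), `width` (1 B), `sample_rate` (1 B), `id` (2 B), so it starts at offset 4 + 1 + 1 + 2 = 8 and occupies 8 bytes.
Bytes at offsets 8..15: B6 E6 3B 7D 2D D4 E5 C9.
Big-endian stores the most-significant byte at the lowest address.
The bytes are already most-significant first: 0xB6E63B7D2DD4E5C9.
Top bit is set, so as a signed 64-bit value this is 0xB6E63B7D2DD4E5C9 − 2^64 = -5267457305337338423.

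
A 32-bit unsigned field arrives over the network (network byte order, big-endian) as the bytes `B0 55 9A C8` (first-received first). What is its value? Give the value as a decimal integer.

Big-endian: lowest address holds the most-significant byte.
The bytes are already most-significant first: 0xB0559AC8.
0xB0559AC8 = 2958400200.

2958400200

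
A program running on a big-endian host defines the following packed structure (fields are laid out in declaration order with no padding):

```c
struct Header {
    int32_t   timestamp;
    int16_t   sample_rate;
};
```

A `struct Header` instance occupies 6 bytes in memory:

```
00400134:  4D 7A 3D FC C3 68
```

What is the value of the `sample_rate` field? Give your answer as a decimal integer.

`sample_rate` follows `timestamp` (4 bytes), so it starts at byte offset 4 and occupies 2 bytes.
Bytes at offsets 4..5: C3 68.
In big-endian order the high byte comes first in memory.
The bytes are already most-significant first: 0xC368.
Top bit is set, so as a signed 16-bit value this is 0xC368 − 2^16 = -15512.

-15512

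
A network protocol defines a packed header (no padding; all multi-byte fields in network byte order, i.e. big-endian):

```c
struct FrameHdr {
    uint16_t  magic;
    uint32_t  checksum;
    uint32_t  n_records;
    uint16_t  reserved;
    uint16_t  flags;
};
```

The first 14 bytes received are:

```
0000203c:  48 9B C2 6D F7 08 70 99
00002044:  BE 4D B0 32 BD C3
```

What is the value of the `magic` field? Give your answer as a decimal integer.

`magic` is the first field, at byte offset 0, occupying 2 bytes.
Bytes at offsets 0..1: 48 9B.
Big-endian: lowest address holds the most-significant byte.
The bytes are already most-significant first: 0x489B.
0x489B = 18587.

18587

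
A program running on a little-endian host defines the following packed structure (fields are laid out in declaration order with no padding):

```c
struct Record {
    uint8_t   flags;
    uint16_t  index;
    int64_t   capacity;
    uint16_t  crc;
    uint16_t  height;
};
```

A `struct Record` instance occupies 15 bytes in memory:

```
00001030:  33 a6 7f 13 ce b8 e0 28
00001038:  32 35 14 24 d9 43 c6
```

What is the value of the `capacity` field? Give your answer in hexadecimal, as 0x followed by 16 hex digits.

`capacity` follows `flags` (1 B), `index` (2 B), so it starts at offset 1 + 2 = 3 and occupies 8 bytes.
Bytes at offsets 3..10: 13 CE B8 E0 28 32 35 14.
In little-endian order the low byte comes first in memory.
Reassemble most-significant byte first: 14 35 32 28 E0 B8 CE 13 → 0x14353228E0B8CE13.

0x14353228E0B8CE13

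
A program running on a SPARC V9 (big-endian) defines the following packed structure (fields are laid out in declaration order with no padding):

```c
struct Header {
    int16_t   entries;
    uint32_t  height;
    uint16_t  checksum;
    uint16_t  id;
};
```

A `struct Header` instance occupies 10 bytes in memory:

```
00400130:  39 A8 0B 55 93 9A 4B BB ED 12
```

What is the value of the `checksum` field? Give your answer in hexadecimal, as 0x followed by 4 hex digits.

0x4BBB

`checksum` follows `entries` (2 B), `height` (4 B), so it starts at offset 2 + 4 = 6 and occupies 2 bytes.
Bytes at offsets 6..7: 4B BB.
In big-endian order the high byte comes first in memory.
The bytes are already most-significant first: 0x4BBB.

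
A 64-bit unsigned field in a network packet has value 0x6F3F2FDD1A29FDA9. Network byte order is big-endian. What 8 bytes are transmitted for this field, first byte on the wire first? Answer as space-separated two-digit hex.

Split into bytes (most-significant first): 6F 3F 2F DD 1A 29 FD A9.
Big-endian stores the most-significant byte at the lowest address.
So the memory order matches the most-significant-first order: 6F 3F 2F DD 1A 29 FD A9.

6F 3F 2F DD 1A 29 FD A9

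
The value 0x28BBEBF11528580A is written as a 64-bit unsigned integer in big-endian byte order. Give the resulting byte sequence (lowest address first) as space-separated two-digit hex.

Split into bytes (most-significant first): 28 BB EB F1 15 28 58 0A.
Big-endian stores the most-significant byte at the lowest address.
So the memory order matches the most-significant-first order: 28 BB EB F1 15 28 58 0A.

28 BB EB F1 15 28 58 0A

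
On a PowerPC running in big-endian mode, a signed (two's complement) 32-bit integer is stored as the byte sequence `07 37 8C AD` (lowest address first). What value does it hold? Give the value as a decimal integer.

Big-endian stores the most-significant byte at the lowest address.
The bytes are already most-significant first: 0x07378CAD.
0x07378CAD = 121081005.

121081005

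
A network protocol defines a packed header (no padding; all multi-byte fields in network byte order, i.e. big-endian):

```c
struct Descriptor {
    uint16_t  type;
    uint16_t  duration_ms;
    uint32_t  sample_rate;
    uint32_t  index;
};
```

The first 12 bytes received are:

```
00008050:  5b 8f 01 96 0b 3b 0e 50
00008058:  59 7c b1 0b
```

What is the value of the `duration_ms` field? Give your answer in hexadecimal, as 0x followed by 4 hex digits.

`duration_ms` follows `type` (2 bytes), so it starts at byte offset 2 and occupies 2 bytes.
Bytes at offsets 2..3: 01 96.
Big-endian stores the most-significant byte at the lowest address.
The bytes are already most-significant first: 0x0196.

0x0196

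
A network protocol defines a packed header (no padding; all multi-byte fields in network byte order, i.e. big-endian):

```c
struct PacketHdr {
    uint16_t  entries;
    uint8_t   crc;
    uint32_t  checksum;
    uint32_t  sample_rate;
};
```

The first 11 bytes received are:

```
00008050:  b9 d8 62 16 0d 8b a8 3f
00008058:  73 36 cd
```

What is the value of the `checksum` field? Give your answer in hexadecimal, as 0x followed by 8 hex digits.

0x160D8BA8

`checksum` follows `entries` (2 B), `crc` (1 B), so it starts at offset 2 + 1 = 3 and occupies 4 bytes.
Bytes at offsets 3..6: 16 0D 8B A8.
In big-endian order the high byte comes first in memory.
The bytes are already most-significant first: 0x160D8BA8.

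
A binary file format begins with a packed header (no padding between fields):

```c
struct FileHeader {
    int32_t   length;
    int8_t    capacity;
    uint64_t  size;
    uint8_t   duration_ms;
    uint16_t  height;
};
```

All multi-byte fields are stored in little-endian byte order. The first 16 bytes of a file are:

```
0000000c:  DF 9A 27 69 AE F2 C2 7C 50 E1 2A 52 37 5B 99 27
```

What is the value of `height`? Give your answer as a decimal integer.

10137

`height` follows `length` (4 B), `capacity` (1 B), `size` (8 B), `duration_ms` (1 B), so it starts at offset 4 + 1 + 8 + 1 = 14 and occupies 2 bytes.
Bytes at offsets 14..15: 99 27.
Little-endian stores the least-significant byte at the lowest address.
Reassemble most-significant byte first: 27 99 → 0x2799.
0x2799 = 10137.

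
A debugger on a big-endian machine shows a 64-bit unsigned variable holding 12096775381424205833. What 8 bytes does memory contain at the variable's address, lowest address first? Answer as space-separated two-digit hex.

A7 E0 61 1E 31 7A F0 09

12096775381424205833 in hexadecimal, padded to 64 bits, is 0xA7E0611E317AF009.
Split into bytes (most-significant first): A7 E0 61 1E 31 7A F0 09.
In big-endian order the high byte comes first in memory.
So the memory order matches the most-significant-first order: A7 E0 61 1E 31 7A F0 09.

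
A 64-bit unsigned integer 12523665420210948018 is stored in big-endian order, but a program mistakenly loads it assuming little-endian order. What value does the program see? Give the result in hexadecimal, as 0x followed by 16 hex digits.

12523665420210948018 in 64-bit hexadecimal is 0xADCCFF58B18447B2.
Stored big-endian, the bytes at ascending addresses are AD CC FF 58 B1 84 47 B2.
Read back as little-endian, the first byte is least significant, giving 0xB24784B158FFCCAD.

0xB24784B158FFCCAD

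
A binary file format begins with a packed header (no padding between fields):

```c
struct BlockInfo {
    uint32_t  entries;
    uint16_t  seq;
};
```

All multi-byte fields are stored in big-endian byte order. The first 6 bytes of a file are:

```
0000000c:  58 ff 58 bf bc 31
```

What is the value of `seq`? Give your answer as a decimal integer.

`seq` follows `entries` (4 bytes), so it starts at byte offset 4 and occupies 2 bytes.
Bytes at offsets 4..5: BC 31.
Big-endian stores the most-significant byte at the lowest address.
The bytes are already most-significant first: 0xBC31.
0xBC31 = 48177.

48177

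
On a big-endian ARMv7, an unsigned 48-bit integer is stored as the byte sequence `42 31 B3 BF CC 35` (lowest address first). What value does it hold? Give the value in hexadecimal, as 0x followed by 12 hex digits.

In big-endian order the high byte comes first in memory.
The bytes are already most-significant first: 0x4231B3BFCC35.

0x4231B3BFCC35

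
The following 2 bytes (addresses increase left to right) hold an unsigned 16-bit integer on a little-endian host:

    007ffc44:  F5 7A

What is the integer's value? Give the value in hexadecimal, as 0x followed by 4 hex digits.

Little-endian stores the least-significant byte at the lowest address.
Reassemble most-significant byte first: 7A F5 → 0x7AF5.

0x7AF5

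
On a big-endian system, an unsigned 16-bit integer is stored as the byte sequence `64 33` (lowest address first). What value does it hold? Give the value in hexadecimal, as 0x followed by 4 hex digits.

Big-endian: lowest address holds the most-significant byte.
The bytes are already most-significant first: 0x6433.

0x6433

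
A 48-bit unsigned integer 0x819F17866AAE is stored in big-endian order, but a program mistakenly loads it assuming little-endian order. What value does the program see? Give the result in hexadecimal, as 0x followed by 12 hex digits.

0xAE6A86179F81

Stored big-endian, the bytes at ascending addresses are 81 9F 17 86 6A AE.
Read back as little-endian, the first byte is least significant, giving 0xAE6A86179F81.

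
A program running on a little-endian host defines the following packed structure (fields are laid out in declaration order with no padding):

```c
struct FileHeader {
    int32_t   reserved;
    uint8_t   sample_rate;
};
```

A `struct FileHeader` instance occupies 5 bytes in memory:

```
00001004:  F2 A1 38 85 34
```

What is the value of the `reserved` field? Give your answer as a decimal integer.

-2059886094

`reserved` is the first field, at byte offset 0, occupying 4 bytes.
Bytes at offsets 0..3: F2 A1 38 85.
Little-endian: lowest address holds the least-significant byte.
Reassemble most-significant byte first: 85 38 A1 F2 → 0x8538A1F2.
Top bit is set, so as a signed 32-bit value this is 0x8538A1F2 − 2^32 = -2059886094.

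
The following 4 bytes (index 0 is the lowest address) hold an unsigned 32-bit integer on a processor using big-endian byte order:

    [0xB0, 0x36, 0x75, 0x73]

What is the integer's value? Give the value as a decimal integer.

In big-endian order the high byte comes first in memory.
The bytes are already most-significant first: 0xB0367573.
0xB0367573 = 2956359027.

2956359027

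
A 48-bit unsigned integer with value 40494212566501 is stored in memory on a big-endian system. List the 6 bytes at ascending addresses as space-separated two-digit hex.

40494212566501 in hexadecimal, padded to 48 bits, is 0x24D44B27CDE5.
Split into bytes (most-significant first): 24 D4 4B 27 CD E5.
Big-endian: lowest address holds the most-significant byte.
So the memory order matches the most-significant-first order: 24 D4 4B 27 CD E5.

24 D4 4B 27 CD E5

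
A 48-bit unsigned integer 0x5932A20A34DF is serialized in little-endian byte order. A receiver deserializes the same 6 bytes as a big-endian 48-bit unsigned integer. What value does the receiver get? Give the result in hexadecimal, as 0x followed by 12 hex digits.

0xDF340AA23259

Stored little-endian, the bytes at ascending addresses are DF 34 0A A2 32 59.
Read back as big-endian, the last byte is least significant, giving 0xDF340AA23259.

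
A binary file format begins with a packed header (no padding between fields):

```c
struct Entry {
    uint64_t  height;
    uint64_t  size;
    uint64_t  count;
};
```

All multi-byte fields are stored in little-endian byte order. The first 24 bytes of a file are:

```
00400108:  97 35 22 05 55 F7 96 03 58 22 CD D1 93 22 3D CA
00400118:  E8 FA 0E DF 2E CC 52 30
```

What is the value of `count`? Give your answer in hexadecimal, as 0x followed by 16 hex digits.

0x3052CC2EDF0EFAE8

`count` follows `height` (8 B), `size` (8 B), so it starts at offset 8 + 8 = 16 and occupies 8 bytes.
Bytes at offsets 16..23: E8 FA 0E DF 2E CC 52 30.
Little-endian stores the least-significant byte at the lowest address.
Reassemble most-significant byte first: 30 52 CC 2E DF 0E FA E8 → 0x3052CC2EDF0EFAE8.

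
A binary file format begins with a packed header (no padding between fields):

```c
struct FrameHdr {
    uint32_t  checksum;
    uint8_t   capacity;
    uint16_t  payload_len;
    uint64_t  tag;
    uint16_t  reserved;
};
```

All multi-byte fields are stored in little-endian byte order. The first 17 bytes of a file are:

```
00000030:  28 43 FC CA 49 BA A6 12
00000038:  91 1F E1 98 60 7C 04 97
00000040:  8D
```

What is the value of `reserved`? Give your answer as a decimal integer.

`reserved` follows `checksum` (4 B), `capacity` (1 B), `payload_len` (2 B), `tag` (8 B), so it starts at offset 4 + 1 + 2 + 8 = 15 and occupies 2 bytes.
Bytes at offsets 15..16: 97 8D.
Little-endian stores the least-significant byte at the lowest address.
Reassemble most-significant byte first: 8D 97 → 0x8D97.
0x8D97 = 36247.

36247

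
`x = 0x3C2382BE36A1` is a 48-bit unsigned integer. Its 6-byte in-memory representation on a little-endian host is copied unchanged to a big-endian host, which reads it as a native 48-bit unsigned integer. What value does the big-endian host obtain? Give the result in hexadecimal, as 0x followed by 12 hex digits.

Stored little-endian, the bytes at ascending addresses are A1 36 BE 82 23 3C.
Read back as big-endian, the last byte is least significant, giving 0xA136BE82233C.

0xA136BE82233C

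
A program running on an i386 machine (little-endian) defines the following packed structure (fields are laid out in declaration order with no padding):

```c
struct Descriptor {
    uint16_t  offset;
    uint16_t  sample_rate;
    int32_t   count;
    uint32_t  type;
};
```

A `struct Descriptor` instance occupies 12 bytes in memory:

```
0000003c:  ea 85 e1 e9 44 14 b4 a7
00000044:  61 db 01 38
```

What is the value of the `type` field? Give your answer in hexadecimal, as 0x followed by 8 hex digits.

`type` follows `offset` (2 B), `sample_rate` (2 B), `count` (4 B), so it starts at offset 2 + 2 + 4 = 8 and occupies 4 bytes.
Bytes at offsets 8..11: 61 DB 01 38.
Little-endian stores the least-significant byte at the lowest address.
Reassemble most-significant byte first: 38 01 DB 61 → 0x3801DB61.

0x3801DB61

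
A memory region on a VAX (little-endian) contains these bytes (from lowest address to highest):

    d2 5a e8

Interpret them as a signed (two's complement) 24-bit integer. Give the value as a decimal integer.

-1549614

In little-endian order the low byte comes first in memory.
Reassemble most-significant byte first: E8 5A D2 → 0xE85AD2.
Top bit is set, so as a signed 24-bit value this is 0xE85AD2 − 2^24 = -1549614.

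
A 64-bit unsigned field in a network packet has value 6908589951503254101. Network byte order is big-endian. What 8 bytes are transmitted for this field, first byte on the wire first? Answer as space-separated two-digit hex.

5F E0 3D F5 26 2F 42 55

6908589951503254101 in hexadecimal, padded to 64 bits, is 0x5FE03DF5262F4255.
Split into bytes (most-significant first): 5F E0 3D F5 26 2F 42 55.
Big-endian: lowest address holds the most-significant byte.
So the memory order matches the most-significant-first order: 5F E0 3D F5 26 2F 42 55.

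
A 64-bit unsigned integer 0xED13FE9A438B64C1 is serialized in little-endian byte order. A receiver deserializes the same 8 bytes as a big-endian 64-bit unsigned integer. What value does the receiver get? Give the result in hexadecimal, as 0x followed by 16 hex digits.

0xC1648B439AFE13ED

Stored little-endian, the bytes at ascending addresses are C1 64 8B 43 9A FE 13 ED.
Read back as big-endian, the last byte is least significant, giving 0xC1648B439AFE13ED.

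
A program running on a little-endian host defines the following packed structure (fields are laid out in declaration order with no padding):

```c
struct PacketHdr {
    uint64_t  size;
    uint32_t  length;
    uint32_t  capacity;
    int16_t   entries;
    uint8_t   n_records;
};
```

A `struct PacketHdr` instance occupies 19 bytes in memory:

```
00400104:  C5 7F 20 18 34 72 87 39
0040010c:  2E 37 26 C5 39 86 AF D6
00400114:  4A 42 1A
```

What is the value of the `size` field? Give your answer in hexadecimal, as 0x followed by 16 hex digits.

`size` is the first field, at byte offset 0, occupying 8 bytes.
Bytes at offsets 0..7: C5 7F 20 18 34 72 87 39.
Little-endian stores the least-significant byte at the lowest address.
Reassemble most-significant byte first: 39 87 72 34 18 20 7F C5 → 0x3987723418207FC5.

0x3987723418207FC5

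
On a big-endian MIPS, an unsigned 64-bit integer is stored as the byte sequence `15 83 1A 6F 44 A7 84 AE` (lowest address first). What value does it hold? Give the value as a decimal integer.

1550111761941103790

In big-endian order the high byte comes first in memory.
The bytes are already most-significant first: 0x15831A6F44A784AE.
0x15831A6F44A784AE = 1550111761941103790.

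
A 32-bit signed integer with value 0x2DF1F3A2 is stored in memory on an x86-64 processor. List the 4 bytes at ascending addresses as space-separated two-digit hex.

A2 F3 F1 2D

Split into bytes (most-significant first): 2D F1 F3 A2.
Little-endian: lowest address holds the least-significant byte.
So at ascending addresses the bytes are A2 F3 F1 2D.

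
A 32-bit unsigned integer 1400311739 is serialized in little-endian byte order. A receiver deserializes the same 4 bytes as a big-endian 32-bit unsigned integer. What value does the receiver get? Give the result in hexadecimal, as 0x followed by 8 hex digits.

1400311739 in 32-bit hexadecimal is 0x53770FBB.
Stored little-endian, the bytes at ascending addresses are BB 0F 77 53.
Read back as big-endian, the last byte is least significant, giving 0xBB0F7753.

0xBB0F7753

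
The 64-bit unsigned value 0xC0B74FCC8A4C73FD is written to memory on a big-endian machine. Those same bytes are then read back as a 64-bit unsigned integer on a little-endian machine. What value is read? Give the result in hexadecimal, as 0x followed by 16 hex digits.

0xFD734C8ACC4FB7C0

Stored big-endian, the bytes at ascending addresses are C0 B7 4F CC 8A 4C 73 FD.
Read back as little-endian, the first byte is least significant, giving 0xFD734C8ACC4FB7C0.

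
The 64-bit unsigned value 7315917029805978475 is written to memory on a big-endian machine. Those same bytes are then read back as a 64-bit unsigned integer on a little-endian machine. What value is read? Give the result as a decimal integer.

7778790744002365285

7315917029805978475 in 64-bit hexadecimal is 0x65875BC6F7D0F36B.
Stored big-endian, the bytes at ascending addresses are 65 87 5B C6 F7 D0 F3 6B.
Read back as little-endian, the first byte is least significant, giving 0x6BF3D0F7C65B8765.
0x6BF3D0F7C65B8765 = 7778790744002365285.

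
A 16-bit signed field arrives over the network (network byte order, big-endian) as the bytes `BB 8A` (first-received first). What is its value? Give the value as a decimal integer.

Big-endian: lowest address holds the most-significant byte.
The bytes are already most-significant first: 0xBB8A.
Top bit is set, so as a signed 16-bit value this is 0xBB8A − 2^16 = -17526.

-17526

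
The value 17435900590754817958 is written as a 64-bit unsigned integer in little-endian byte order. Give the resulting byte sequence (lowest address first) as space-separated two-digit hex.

A6 E7 F6 3A 35 C3 F8 F1

17435900590754817958 in hexadecimal, padded to 64 bits, is 0xF1F8C3353AF6E7A6.
Split into bytes (most-significant first): F1 F8 C3 35 3A F6 E7 A6.
Little-endian stores the least-significant byte at the lowest address.
So at ascending addresses the bytes are A6 E7 F6 3A 35 C3 F8 F1.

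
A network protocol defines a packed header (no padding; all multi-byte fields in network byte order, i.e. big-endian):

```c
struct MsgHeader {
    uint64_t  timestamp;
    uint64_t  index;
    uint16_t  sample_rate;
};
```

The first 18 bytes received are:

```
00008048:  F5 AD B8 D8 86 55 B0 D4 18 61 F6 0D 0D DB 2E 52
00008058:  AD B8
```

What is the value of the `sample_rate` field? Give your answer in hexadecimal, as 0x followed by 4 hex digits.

0xADB8

`sample_rate` follows `timestamp` (8 B), `index` (8 B), so it starts at offset 8 + 8 = 16 and occupies 2 bytes.
Bytes at offsets 16..17: AD B8.
Big-endian stores the most-significant byte at the lowest address.
The bytes are already most-significant first: 0xADB8.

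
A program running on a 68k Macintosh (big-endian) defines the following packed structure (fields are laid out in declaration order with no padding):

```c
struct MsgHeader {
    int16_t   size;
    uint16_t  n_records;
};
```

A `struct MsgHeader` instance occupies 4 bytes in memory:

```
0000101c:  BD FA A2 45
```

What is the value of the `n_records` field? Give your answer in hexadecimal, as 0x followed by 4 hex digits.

`n_records` follows `size` (2 bytes), so it starts at byte offset 2 and occupies 2 bytes.
Bytes at offsets 2..3: A2 45.
In big-endian order the high byte comes first in memory.
The bytes are already most-significant first: 0xA245.

0xA245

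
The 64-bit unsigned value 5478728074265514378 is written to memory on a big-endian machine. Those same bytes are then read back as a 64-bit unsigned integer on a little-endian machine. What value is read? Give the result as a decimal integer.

5478728074265514378 in 64-bit hexadecimal is 0x4C085A27EF8E518A.
Stored big-endian, the bytes at ascending addresses are 4C 08 5A 27 EF 8E 51 8A.
Read back as little-endian, the first byte is least significant, giving 0x8A518EEF275A084C.
0x8A518EEF275A084C = 9966904608156158028.

9966904608156158028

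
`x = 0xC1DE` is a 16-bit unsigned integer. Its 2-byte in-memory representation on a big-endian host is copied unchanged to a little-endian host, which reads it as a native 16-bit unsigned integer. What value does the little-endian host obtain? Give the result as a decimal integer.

57025

Stored big-endian, the bytes at ascending addresses are C1 DE.
Read back as little-endian, the first byte is least significant, giving 0xDEC1.
0xDEC1 = 57025.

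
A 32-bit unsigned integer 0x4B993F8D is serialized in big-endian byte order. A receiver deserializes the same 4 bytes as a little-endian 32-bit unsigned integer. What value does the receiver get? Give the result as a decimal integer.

2369755467

Stored big-endian, the bytes at ascending addresses are 4B 99 3F 8D.
Read back as little-endian, the first byte is least significant, giving 0x8D3F994B.
0x8D3F994B = 2369755467.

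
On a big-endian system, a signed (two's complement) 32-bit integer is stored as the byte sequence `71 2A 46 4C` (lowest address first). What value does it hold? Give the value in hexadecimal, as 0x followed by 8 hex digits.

0x712A464C

In big-endian order the high byte comes first in memory.
The bytes are already most-significant first: 0x712A464C.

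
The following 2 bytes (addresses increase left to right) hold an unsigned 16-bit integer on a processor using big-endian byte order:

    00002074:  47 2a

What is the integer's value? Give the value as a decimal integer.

18218

Big-endian stores the most-significant byte at the lowest address.
The bytes are already most-significant first: 0x472A.
0x472A = 18218.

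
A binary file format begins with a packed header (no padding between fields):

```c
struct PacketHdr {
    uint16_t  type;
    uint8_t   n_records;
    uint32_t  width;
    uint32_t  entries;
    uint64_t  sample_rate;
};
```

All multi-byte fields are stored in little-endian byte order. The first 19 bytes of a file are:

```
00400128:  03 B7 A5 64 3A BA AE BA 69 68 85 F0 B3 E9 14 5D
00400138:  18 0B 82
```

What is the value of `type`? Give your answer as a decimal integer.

46851

`type` is the first field, at byte offset 0, occupying 2 bytes.
Bytes at offsets 0..1: 03 B7.
Little-endian: lowest address holds the least-significant byte.
Reassemble most-significant byte first: B7 03 → 0xB703.
0xB703 = 46851.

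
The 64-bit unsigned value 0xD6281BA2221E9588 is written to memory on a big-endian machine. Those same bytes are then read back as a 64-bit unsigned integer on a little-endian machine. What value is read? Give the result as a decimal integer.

Stored big-endian, the bytes at ascending addresses are D6 28 1B A2 22 1E 95 88.
Read back as little-endian, the first byte is least significant, giving 0x88951E22A21B28D6.
0x88951E22A21B28D6 = 9841805694785497302.

9841805694785497302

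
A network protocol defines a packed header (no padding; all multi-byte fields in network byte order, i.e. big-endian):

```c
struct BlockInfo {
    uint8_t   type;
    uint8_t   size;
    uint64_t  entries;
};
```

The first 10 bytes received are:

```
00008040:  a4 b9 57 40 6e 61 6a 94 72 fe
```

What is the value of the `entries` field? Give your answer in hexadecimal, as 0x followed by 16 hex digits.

0x57406E616A9472FE

`entries` follows `type` (1 B), `size` (1 B), so it starts at offset 1 + 1 = 2 and occupies 8 bytes.
Bytes at offsets 2..9: 57 40 6E 61 6A 94 72 FE.
In big-endian order the high byte comes first in memory.
The bytes are already most-significant first: 0x57406E616A9472FE.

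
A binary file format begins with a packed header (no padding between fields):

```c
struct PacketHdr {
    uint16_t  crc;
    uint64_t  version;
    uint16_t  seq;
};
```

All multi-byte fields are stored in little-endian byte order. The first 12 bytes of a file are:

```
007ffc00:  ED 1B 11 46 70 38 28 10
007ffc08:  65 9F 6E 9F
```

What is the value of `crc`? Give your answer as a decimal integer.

7149

`crc` is the first field, at byte offset 0, occupying 2 bytes.
Bytes at offsets 0..1: ED 1B.
Little-endian stores the least-significant byte at the lowest address.
Reassemble most-significant byte first: 1B ED → 0x1BED.
0x1BED = 7149.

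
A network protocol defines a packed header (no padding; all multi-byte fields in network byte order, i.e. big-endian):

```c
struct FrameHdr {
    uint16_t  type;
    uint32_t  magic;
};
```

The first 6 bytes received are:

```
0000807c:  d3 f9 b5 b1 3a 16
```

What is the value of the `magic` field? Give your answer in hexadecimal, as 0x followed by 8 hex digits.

0xB5B13A16

`magic` follows `type` (2 bytes), so it starts at byte offset 2 and occupies 4 bytes.
Bytes at offsets 2..5: B5 B1 3A 16.
Big-endian stores the most-significant byte at the lowest address.
The bytes are already most-significant first: 0xB5B13A16.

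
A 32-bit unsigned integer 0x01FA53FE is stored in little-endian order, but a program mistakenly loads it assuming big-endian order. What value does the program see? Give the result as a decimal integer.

Stored little-endian, the bytes at ascending addresses are FE 53 FA 01.
Read back as big-endian, the last byte is least significant, giving 0xFE53FA01.
0xFE53FA01 = 4266916353.

4266916353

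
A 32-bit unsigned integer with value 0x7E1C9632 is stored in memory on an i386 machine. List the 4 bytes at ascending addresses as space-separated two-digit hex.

32 96 1C 7E

Split into bytes (most-significant first): 7E 1C 96 32.
In little-endian order the low byte comes first in memory.
So at ascending addresses the bytes are 32 96 1C 7E.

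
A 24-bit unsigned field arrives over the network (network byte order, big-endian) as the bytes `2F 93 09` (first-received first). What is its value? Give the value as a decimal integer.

In big-endian order the high byte comes first in memory.
The bytes are already most-significant first: 0x2F9309.
0x2F9309 = 3117833.

3117833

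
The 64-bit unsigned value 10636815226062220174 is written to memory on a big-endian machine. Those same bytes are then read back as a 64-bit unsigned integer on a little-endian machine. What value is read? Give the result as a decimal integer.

10636815226062220174 in 64-bit hexadecimal is 0x939D8F1782E7AB8E.
Stored big-endian, the bytes at ascending addresses are 93 9D 8F 17 82 E7 AB 8E.
Read back as little-endian, the first byte is least significant, giving 0x8EABE782178F9D93.
0x8EABE782178F9D93 = 10280565120330341779.

10280565120330341779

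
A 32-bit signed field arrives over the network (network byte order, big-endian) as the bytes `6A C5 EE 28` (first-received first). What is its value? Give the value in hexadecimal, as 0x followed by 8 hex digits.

In big-endian order the high byte comes first in memory.
The bytes are already most-significant first: 0x6AC5EE28.

0x6AC5EE28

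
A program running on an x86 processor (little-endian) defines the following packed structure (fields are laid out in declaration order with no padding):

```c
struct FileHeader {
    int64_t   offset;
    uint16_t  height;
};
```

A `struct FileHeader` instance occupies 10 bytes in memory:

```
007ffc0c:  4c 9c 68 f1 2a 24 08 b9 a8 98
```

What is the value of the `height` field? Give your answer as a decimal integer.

`height` follows `offset` (8 bytes), so it starts at byte offset 8 and occupies 2 bytes.
Bytes at offsets 8..9: A8 98.
Little-endian stores the least-significant byte at the lowest address.
Reassemble most-significant byte first: 98 A8 → 0x98A8.
0x98A8 = 39080.

39080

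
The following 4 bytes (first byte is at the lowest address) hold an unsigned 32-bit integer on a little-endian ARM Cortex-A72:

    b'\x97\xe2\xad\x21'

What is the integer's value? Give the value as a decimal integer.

Little-endian stores the least-significant byte at the lowest address.
Reassemble most-significant byte first: 21 AD E2 97 → 0x21ADE297.
0x21ADE297 = 565043863.

565043863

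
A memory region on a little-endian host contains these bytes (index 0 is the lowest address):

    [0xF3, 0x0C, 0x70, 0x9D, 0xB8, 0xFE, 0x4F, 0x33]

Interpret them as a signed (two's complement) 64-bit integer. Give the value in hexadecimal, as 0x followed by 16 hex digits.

0x334FFEB89D700CF3

Little-endian stores the least-significant byte at the lowest address.
Reassemble most-significant byte first: 33 4F FE B8 9D 70 0C F3 → 0x334FFEB89D700CF3.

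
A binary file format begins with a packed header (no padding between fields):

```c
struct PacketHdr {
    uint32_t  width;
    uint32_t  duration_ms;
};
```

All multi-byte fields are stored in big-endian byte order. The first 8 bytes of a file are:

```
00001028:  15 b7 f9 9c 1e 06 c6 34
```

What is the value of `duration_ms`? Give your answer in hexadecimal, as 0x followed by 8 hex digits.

`duration_ms` follows `width` (4 bytes), so it starts at byte offset 4 and occupies 4 bytes.
Bytes at offsets 4..7: 1E 06 C6 34.
Big-endian stores the most-significant byte at the lowest address.
The bytes are already most-significant first: 0x1E06C634.

0x1E06C634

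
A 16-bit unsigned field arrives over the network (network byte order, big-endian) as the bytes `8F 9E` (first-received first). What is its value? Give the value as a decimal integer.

In big-endian order the high byte comes first in memory.
The bytes are already most-significant first: 0x8F9E.
0x8F9E = 36766.

36766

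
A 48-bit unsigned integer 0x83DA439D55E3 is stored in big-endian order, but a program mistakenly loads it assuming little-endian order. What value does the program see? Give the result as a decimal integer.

249956850195075

Stored big-endian, the bytes at ascending addresses are 83 DA 43 9D 55 E3.
Read back as little-endian, the first byte is least significant, giving 0xE3559D43DA83.
0xE3559D43DA83 = 249956850195075.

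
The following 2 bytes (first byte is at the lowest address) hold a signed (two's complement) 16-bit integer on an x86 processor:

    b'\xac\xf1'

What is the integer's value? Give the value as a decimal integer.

-3668

Little-endian: lowest address holds the least-significant byte.
Reassemble most-significant byte first: F1 AC → 0xF1AC.
Top bit is set, so as a signed 16-bit value this is 0xF1AC − 2^16 = -3668.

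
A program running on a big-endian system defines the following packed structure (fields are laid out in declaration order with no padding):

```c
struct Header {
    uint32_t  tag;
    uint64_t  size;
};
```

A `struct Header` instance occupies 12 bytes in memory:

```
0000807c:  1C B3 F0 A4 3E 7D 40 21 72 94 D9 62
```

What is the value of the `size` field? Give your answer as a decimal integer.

`size` follows `tag` (4 bytes), so it starts at byte offset 4 and occupies 8 bytes.
Bytes at offsets 4..11: 3E 7D 40 21 72 94 D9 62.
Big-endian stores the most-significant byte at the lowest address.
The bytes are already most-significant first: 0x3E7D40217294D962.
0x3E7D40217294D962 = 4502825714840820066.

4502825714840820066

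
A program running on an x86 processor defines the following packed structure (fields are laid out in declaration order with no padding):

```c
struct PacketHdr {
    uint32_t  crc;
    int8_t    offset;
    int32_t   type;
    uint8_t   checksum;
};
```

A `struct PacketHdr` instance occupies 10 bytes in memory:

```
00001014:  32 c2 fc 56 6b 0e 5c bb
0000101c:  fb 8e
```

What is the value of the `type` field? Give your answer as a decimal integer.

-71607282

`type` follows `crc` (4 B), `offset` (1 B), so it starts at offset 4 + 1 = 5 and occupies 4 bytes.
Bytes at offsets 5..8: 0E 5C BB FB.
Little-endian: lowest address holds the least-significant byte.
Reassemble most-significant byte first: FB BB 5C 0E → 0xFBBB5C0E.
Top bit is set, so as a signed 32-bit value this is 0xFBBB5C0E − 2^32 = -71607282.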